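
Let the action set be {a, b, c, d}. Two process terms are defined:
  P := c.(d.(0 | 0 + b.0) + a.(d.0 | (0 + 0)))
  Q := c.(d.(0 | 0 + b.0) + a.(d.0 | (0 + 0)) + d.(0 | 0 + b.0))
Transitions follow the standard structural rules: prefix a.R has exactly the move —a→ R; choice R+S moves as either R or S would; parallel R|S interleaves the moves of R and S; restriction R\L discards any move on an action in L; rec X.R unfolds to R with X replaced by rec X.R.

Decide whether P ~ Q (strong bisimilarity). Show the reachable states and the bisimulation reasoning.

P's transition system — 6 states:
  m0 = c.(d.(0 | 0 + b.0) + a.(d.0 | (0 + 0))) ⊢ ··c··> m1
  m1 = d.(0 | 0 + b.0) + a.(d.0 | (0 + 0)) ⊢ ··a··> m2, ··d··> m3
  m2 = d.0 | (0 + 0) ⊢ ··d··> m4
  m3 = 0 | 0 + b.0 ⊢ ··b··> m5
  m4 = 0 | (0 + 0) ⊢ stopped
  m5 = 0 ⊢ stopped
Q's transition system — 6 states:
  n0 = c.(d.(0 | 0 + b.0) + a.(d.0 | (0 + 0)) + d.(0 | 0 + b.0)) ⊢ ··c··> n1
  n1 = d.(0 | 0 + b.0) + a.(d.0 | (0 + 0)) + d.(0 | 0 + b.0) ⊢ ··a··> n2, ··d··> n3
  n2 = d.0 | (0 + 0) ⊢ ··d··> n4
  n3 = 0 | 0 + b.0 ⊢ ··b··> n5
  n4 = 0 | (0 + 0) ⊢ stopped
  n5 = 0 ⊢ stopped
Coarsest stable partition (strong bisimilarity classes):
  B0 = {m0, n0}
  B1 = {m1, n1}
  B2 = {m2, n2}
  B3 = {m4, m5, n4, n5}
  B4 = {m3, n3}
m0 ∈ B0, n0 ∈ B0 → same block

P ~ Q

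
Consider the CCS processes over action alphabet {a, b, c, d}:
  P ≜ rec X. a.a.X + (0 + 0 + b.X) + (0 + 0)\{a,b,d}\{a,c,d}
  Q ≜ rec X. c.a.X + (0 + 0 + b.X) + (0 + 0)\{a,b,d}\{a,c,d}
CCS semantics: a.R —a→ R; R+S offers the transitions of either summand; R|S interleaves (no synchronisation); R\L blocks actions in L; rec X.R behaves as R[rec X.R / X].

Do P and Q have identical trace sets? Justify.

LTS(P): 2 reachable states
  u0 = rec X. a.a.X + (0 + 0 + b.X) + (0 + 0)\{a,b,d}\{a,c,d} → -a-> u1, -b-> u0
  u1 = a.(rec X. a.a.X + (0 + 0 + b.X) + (0 + 0)\{a,b,d}\{a,c,d}) → -a-> u0
LTS(Q): 2 reachable states
  v0 = rec X. c.a.X + (0 + 0 + b.X) + (0 + 0)\{a,b,d}\{a,c,d} → -b-> v0, -c-> v1
  v1 = a.(rec X. c.a.X + (0 + 0 + b.X) + (0 + 0)\{a,b,d}\{a,c,d}) → -a-> v0
Executing a from P (initial set {u0}):
  [1] a ⇒ {u1}
  ✓ P
Executing a from Q (initial set {v0}):
  [1] a ⇒ ∅ (Q stuck)

NO — witness ⟨a⟩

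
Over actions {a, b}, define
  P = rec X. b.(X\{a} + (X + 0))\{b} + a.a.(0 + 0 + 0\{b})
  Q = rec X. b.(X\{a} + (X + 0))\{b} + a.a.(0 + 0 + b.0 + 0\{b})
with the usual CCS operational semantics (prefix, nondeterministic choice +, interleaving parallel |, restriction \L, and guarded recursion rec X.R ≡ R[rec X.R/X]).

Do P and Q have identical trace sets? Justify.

NO — witness ⟨aab⟩

Reachable graph of P (6 states):
  p0 = rec X. b.(X\{a} + (X + 0))\{b} + a.a.(0 + 0 + 0\{b}) has moves -a-> p1, -b-> p2
  p1 = a.(0 + 0 + 0\{b}) has moves -a-> p3
  p2 = ((rec X. b.(X\{a} + (X + 0))\{b} + a.a.(0 + 0 + 0\{b}))\{a} + ((rec X. b.(X\{a} + (X + 0))\{b} + a.a.(0 + 0 + 0\{b})) + 0))\{b} has moves -a-> p4
  p3 = 0 + 0 + 0\{b} has moves ·
  p4 = (a.(0 + 0 + 0\{b}))\{b} has moves -a-> p5
  p5 = (0 + 0 + 0\{b})\{b} has moves ·
Reachable graph of Q (7 states):
  q0 = rec X. b.(X\{a} + (X + 0))\{b} + a.a.(0 + 0 + b.0 + 0\{b}) has moves -a-> q1, -b-> q2
  q1 = a.(0 + 0 + b.0 + 0\{b}) has moves -a-> q3
  q2 = ((rec X. b.(X\{a} + (X + 0))\{b} + a.a.(0 + 0 + b.0 + 0\{b}))\{a} + ((rec X. b.(X\{a} + (X + 0))\{b} + a.a.(0 + 0 + b.0 + 0\{b})) + 0))\{b} has moves -a-> q4
  q3 = 0 + 0 + b.0 + 0\{b} has moves -b-> q5
  q4 = (a.(0 + 0 + b.0 + 0\{b}))\{b} has moves -a-> q6
  q5 = 0 has moves ·
  q6 = (0 + 0 + b.0 + 0\{b})\{b} has moves ·
Run σ = ⟨aab⟩ on Q: start {q0}
  after a @ step 1: {q1}
  after a @ step 2: {q3}
  after b @ step 3: {q5}
  Q completes σ.
Run σ = ⟨aab⟩ on P: start {p0}
  after a @ step 1: {p1}
  after a @ step 2: {p3}
  after b @ step 3: ∅  — P cannot continue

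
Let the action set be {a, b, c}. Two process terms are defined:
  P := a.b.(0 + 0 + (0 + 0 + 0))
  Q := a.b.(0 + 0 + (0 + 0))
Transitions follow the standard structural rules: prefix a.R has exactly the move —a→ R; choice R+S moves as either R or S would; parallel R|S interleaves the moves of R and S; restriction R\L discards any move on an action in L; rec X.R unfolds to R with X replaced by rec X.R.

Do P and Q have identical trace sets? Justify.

LTS(P): 3 reachable states
  p0 = a.b.(0 + 0 + (0 + 0 + 0)) → ··a··> p1
  p1 = b.(0 + 0 + (0 + 0 + 0)) → ··b··> p2
  p2 = 0 + 0 + (0 + 0 + 0) → ·
LTS(Q): 3 reachable states
  q0 = a.b.(0 + 0 + (0 + 0)) → ··a··> q1
  q1 = b.(0 + 0 + (0 + 0)) → ··b··> q2
  q2 = 0 + 0 + (0 + 0) → ·
Coarsest stable partition (strong bisimilarity classes):
  B0 = {p0, q0}
  B1 = {p1, q1}
  B2 = {p2, q2}
p0 ∈ B0, q0 ∈ B0 → same block
Bisimilar ⇒ trace-equivalent.

YES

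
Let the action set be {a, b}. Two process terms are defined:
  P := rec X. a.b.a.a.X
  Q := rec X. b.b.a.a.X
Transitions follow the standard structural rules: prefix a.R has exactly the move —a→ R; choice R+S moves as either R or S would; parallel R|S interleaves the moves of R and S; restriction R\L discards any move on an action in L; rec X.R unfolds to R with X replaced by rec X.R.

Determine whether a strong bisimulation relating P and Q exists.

P ≁ Q

LTS(P): 4 reachable states
  m0 = rec X. a.b.a.a.X ⊢ =a=> m1
  m1 = b.a.a.(rec X. a.b.a.a.X) ⊢ =b=> m2
  m2 = a.a.(rec X. a.b.a.a.X) ⊢ =a=> m3
  m3 = a.(rec X. a.b.a.a.X) ⊢ =a=> m0
LTS(Q): 4 reachable states
  n0 = rec X. b.b.a.a.X ⊢ =b=> n1
  n1 = b.a.a.(rec X. b.b.a.a.X) ⊢ =b=> n2
  n2 = a.a.(rec X. b.b.a.a.X) ⊢ =a=> n3
  n3 = a.(rec X. b.b.a.a.X) ⊢ =a=> n0
Bisimilarity quotient blocks:
  B0 = {m0}
  B1 = {m1}
  B2 = {m2}
  B3 = {m3}
  B4 = {n0}
  B5 = {n1}
  B6 = {n2}
  B7 = {n3}
m0 ∈ B0, n0 ∈ B4 → different blocks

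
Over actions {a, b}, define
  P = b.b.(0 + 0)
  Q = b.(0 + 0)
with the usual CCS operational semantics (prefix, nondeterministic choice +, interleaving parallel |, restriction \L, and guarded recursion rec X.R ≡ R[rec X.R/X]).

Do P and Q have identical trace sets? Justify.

traces(P) ≠ traces(Q) — witness ⟨bb⟩

P's transition system — 3 states:
  p0 = b.b.(0 + 0) :: —b→ p1
  p1 = b.(0 + 0) :: —b→ p2
  p2 = 0 + 0 :: ∅
Q's transition system — 2 states:
  q0 = b.(0 + 0) :: —b→ q1
  q1 = 0 + 0 :: ∅
Trace ⟨bb⟩ through P, begin at {p0}:
  [1] b ⇒ {p1}
  [2] b ⇒ {p2}
  — P admits the full trace.
Trace ⟨bb⟩ through Q, begin at {q0}:
  [1] b ⇒ {q1}
  [2] b ⇒ no successor for Q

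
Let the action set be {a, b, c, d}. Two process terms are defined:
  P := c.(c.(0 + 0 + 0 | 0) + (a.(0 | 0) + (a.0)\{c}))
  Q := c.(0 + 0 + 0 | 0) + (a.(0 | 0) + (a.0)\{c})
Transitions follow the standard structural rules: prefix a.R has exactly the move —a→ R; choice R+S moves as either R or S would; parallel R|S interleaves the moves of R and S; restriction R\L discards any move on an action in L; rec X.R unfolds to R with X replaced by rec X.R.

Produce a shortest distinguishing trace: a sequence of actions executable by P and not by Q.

ca

P's transition system — 5 states:
  u0 = c.(c.(0 + 0 + 0 | 0) + (a.(0 | 0) + (a.0)\{c})) ⊢ ··c··> u1
  u1 = c.(0 + 0 + 0 | 0) + (a.(0 | 0) + (a.0)\{c}) ⊢ ··a··> u2, ··a··> u3, ··c··> u4
  u2 = 0 | 0 ⊢ ·
  u3 = 0\{c} ⊢ ·
  u4 = 0 + 0 + 0 | 0 ⊢ ·
Q's transition system — 4 states:
  v0 = c.(0 + 0 + 0 | 0) + (a.(0 | 0) + (a.0)\{c}) ⊢ ··a··> v1, ··a··> v2, ··c··> v3
  v1 = 0 | 0 ⊢ ·
  v2 = 0\{c} ⊢ ·
  v3 = 0 + 0 + 0 | 0 ⊢ ·
Run σ = ⟨ca⟩ on P: start {u0}
  [1] c ⇒ {u1}
  [2] a ⇒ {u2, u3}
  — P admits the full trace.
Run σ = ⟨ca⟩ on Q: start {v0}
  [1] c ⇒ {v3}
  [2] a ⇒ ∅  — Q cannot continue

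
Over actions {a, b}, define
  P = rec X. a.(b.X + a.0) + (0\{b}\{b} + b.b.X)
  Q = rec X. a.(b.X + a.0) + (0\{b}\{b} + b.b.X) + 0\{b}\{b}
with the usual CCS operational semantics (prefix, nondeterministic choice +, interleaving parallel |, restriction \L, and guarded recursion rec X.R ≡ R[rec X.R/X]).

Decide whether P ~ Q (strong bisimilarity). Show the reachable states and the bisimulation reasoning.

YES

P's transition system — 4 states:
  m0 = rec X. a.(b.X + a.0) + (0\{b}\{b} + b.b.X) ⊢ -a-> m1, -b-> m2
  m1 = b.(rec X. a.(b.X + a.0) + (0\{b}\{b} + b.b.X)) + a.0 ⊢ -a-> m3, -b-> m0
  m2 = b.(rec X. a.(b.X + a.0) + (0\{b}\{b} + b.b.X)) ⊢ -b-> m0
  m3 = 0 ⊢ ∅
Q's transition system — 4 states:
  n0 = rec X. a.(b.X + a.0) + (0\{b}\{b} + b.b.X) + 0\{b}\{b} ⊢ -a-> n1, -b-> n2
  n1 = b.(rec X. a.(b.X + a.0) + (0\{b}\{b} + b.b.X) + 0\{b}\{b}) + a.0 ⊢ -a-> n3, -b-> n0
  n2 = b.(rec X. a.(b.X + a.0) + (0\{b}\{b} + b.b.X) + 0\{b}\{b}) ⊢ -b-> n0
  n3 = 0 ⊢ ∅
Bisimilarity quotient blocks:
  B0 = {m0, n0}
  B1 = {m1, n1}
  B2 = {m3, n3}
  B3 = {m2, n2}
m0 ∈ B0, n0 ∈ B0 → same block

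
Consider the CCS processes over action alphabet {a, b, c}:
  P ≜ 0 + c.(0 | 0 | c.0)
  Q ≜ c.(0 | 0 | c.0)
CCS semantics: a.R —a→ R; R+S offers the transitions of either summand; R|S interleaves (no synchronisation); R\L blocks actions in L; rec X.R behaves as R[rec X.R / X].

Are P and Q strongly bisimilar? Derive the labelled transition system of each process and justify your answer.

Reachable graph of P (3 states):
  p0 = 0 + c.(0 | 0 | c.0) :: -c-> p1
  p1 = 0 | 0 | c.0 :: -c-> p2
  p2 = 0 | 0 | 0 :: stopped
Reachable graph of Q (3 states):
  q0 = c.(0 | 0 | c.0) :: -c-> q1
  q1 = 0 | 0 | c.0 :: -c-> q2
  q2 = 0 | 0 | 0 :: stopped
Partition-refinement fixed point:
  B0 = {p0, q0}
  B1 = {p1, q1}
  B2 = {p2, q2}
p0 ∈ B0, q0 ∈ B0 → same block

P ~ Q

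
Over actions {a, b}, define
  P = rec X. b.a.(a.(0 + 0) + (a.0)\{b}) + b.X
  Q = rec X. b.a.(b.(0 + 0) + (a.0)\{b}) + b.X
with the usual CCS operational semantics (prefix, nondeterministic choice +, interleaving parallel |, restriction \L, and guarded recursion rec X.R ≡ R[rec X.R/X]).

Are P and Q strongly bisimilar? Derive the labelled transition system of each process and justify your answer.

NO

P's transition system — 5 states:
  p0 = rec X. b.a.(a.(0 + 0) + (a.0)\{b}) + b.X | ··b··> p0, ··b··> p1
  p1 = a.(a.(0 + 0) + (a.0)\{b}) | ··a··> p2
  p2 = a.(0 + 0) + (a.0)\{b} | ··a··> p3, ··a··> p4
  p3 = 0 + 0 | ·
  p4 = 0\{b} | ·
Q's transition system — 5 states:
  q0 = rec X. b.a.(b.(0 + 0) + (a.0)\{b}) + b.X | ··b··> q0, ··b··> q1
  q1 = a.(b.(0 + 0) + (a.0)\{b}) | ··a··> q2
  q2 = b.(0 + 0) + (a.0)\{b} | ··a··> q3, ··b··> q4
  q3 = 0\{b} | ·
  q4 = 0 + 0 | ·
Coarsest stable partition (strong bisimilarity classes):
  B0 = {p0}
  B1 = {p1}
  B2 = {p2}
  B3 = {p3, p4, q3, q4}
  B4 = {q0}
  B5 = {q1}
  B6 = {q2}
p0 ∈ B0, q0 ∈ B4 → different blocks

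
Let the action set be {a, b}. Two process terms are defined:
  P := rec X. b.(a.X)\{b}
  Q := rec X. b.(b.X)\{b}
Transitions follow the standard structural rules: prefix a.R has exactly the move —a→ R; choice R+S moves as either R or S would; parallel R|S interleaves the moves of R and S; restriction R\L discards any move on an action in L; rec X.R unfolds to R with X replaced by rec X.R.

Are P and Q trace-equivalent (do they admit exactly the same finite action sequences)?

trace-distinct — witness ⟨ba⟩

LTS(P): 3 reachable states
  u0 = rec X. b.(a.X)\{b} | =b=> u1
  u1 = (a.(rec X. b.(a.X)\{b}))\{b} | =a=> u2
  u2 = (rec X. b.(a.X)\{b})\{b} | deadlocked
LTS(Q): 2 reachable states
  v0 = rec X. b.(b.X)\{b} | =b=> v1
  v1 = (b.(rec X. b.(b.X)\{b}))\{b} | deadlocked
Run σ = ⟨ba⟩ on P: start {u0}
  step 1 (b): {u1}
  step 2 (a): {u2}
  P completes σ.
Run σ = ⟨ba⟩ on Q: start {v0}
  step 1 (b): {v1}
  step 2 (a): ∅ (Q stuck)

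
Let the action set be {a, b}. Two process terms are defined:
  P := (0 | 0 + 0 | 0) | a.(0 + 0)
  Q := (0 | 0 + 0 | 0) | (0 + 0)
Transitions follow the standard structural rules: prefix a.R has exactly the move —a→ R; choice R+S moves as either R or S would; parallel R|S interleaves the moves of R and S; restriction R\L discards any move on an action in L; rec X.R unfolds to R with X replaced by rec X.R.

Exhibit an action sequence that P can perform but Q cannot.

LTS(P): 2 reachable states
  s0 = (0 | 0 + 0 | 0) | a.(0 + 0) ⊢ —a→ s1
  s1 = (0 | 0 + 0 | 0) | (0 + 0) ⊢ ·
LTS(Q): 1 reachable states
  t0 = (0 | 0 + 0 | 0) | (0 + 0) ⊢ ·
Executing a from P (initial set {s0}):
  [1] a ⇒ {s1}
  — P admits the full trace.
Executing a from Q (initial set {t0}):
  [1] a ⇒ ∅  — Q cannot continue

a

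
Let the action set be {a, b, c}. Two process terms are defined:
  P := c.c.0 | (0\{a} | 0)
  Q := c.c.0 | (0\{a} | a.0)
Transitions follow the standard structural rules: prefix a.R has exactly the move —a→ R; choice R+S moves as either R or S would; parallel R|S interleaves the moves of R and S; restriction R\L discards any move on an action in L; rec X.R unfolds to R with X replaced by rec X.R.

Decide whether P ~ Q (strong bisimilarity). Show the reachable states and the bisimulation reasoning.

Reachable graph of P (3 states):
  s0 = c.c.0 | (0\{a} | 0) ⊢ ··c··> s1
  s1 = c.0 | (0\{a} | 0) ⊢ ··c··> s2
  s2 = 0 | (0\{a} | 0) ⊢ (no moves)
Reachable graph of Q (6 states):
  t0 = c.c.0 | (0\{a} | a.0) ⊢ ··a··> t1, ··c··> t2
  t1 = c.c.0 | (0\{a} | 0) ⊢ ··c··> t3
  t2 = c.0 | (0\{a} | a.0) ⊢ ··a··> t3, ··c··> t4
  t3 = c.0 | (0\{a} | 0) ⊢ ··c··> t5
  t4 = 0 | (0\{a} | a.0) ⊢ ··a··> t5
  t5 = 0 | (0\{a} | 0) ⊢ (no moves)
Coarsest stable partition (strong bisimilarity classes):
  B0 = {s0, t1}
  B1 = {s1, t3}
  B2 = {s2, t5}
  B3 = {t0}
  B4 = {t2}
  B5 = {t4}
s0 ∈ B0, t0 ∈ B3 → different blocks

NO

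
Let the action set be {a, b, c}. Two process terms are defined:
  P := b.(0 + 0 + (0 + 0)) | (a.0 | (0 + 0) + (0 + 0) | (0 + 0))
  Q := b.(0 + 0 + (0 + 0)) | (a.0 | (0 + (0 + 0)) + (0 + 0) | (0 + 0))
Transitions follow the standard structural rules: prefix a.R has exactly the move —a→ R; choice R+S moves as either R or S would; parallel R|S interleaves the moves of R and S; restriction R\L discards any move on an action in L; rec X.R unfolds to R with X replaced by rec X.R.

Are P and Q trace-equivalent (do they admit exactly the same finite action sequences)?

YES

P's transition system — 4 states:
  m0 = b.(0 + 0 + (0 + 0)) | (a.0 | (0 + 0) + (0 + 0) | (0 + 0)) | —a→ m1, —b→ m2
  m1 = b.(0 + 0 + (0 + 0)) | (0 | (0 + 0)) | —b→ m3
  m2 = (0 + 0 + (0 + 0)) | (a.0 | (0 + 0) + (0 + 0) | (0 + 0)) | —a→ m3
  m3 = (0 + 0 + (0 + 0)) | (0 | (0 + 0)) | stopped
Q's transition system — 4 states:
  n0 = b.(0 + 0 + (0 + 0)) | (a.0 | (0 + (0 + 0)) + (0 + 0) | (0 + 0)) | —a→ n1, —b→ n2
  n1 = b.(0 + 0 + (0 + 0)) | (0 | (0 + (0 + 0))) | —b→ n3
  n2 = (0 + 0 + (0 + 0)) | (a.0 | (0 + (0 + 0)) + (0 + 0) | (0 + 0)) | —a→ n3
  n3 = (0 + 0 + (0 + 0)) | (0 | (0 + (0 + 0))) | stopped
Partition-refinement fixed point:
  B0 = {m0, n0}
  B1 = {m1, n1}
  B2 = {m3, n3}
  B3 = {m2, n2}
m0 ∈ B0, n0 ∈ B0 → same block
Bisimilar ⇒ trace-equivalent.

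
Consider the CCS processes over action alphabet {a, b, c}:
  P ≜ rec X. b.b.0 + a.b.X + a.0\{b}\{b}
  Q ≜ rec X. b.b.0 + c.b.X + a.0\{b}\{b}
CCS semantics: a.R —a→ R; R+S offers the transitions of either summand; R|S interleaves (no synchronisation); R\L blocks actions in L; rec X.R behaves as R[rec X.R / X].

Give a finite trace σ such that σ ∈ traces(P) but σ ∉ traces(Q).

P's transition system — 5 states:
  m0 = rec X. b.b.0 + a.b.X + a.0\{b}\{b} → --a--▸ m1, --a--▸ m2, --b--▸ m3
  m1 = 0\{b}\{b} → ∅
  m2 = b.(rec X. b.b.0 + a.b.X + a.0\{b}\{b}) → --b--▸ m0
  m3 = b.0 → --b--▸ m4
  m4 = 0 → ∅
Q's transition system — 5 states:
  n0 = rec X. b.b.0 + c.b.X + a.0\{b}\{b} → --a--▸ n1, --b--▸ n2, --c--▸ n3
  n1 = 0\{b}\{b} → ∅
  n2 = b.0 → --b--▸ n4
  n3 = b.(rec X. b.b.0 + c.b.X + a.0\{b}\{b}) → --b--▸ n0
  n4 = 0 → ∅
Trace ⟨ab⟩ through P, begin at {m0}:
  step 1 (a): {m1, m2}
  step 2 (b): {m0}
  P completes σ.
Trace ⟨ab⟩ through Q, begin at {n0}:
  step 1 (a): {n1}
  step 2 (b): no successor for Q

ab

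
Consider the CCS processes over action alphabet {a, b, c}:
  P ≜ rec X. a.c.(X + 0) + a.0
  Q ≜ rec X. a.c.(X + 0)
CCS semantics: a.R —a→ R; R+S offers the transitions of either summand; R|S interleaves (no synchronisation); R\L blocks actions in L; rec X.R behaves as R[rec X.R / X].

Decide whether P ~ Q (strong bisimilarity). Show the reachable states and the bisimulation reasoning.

Reachable graph of P (4 states):
  u0 = rec X. a.c.(X + 0) + a.0 | =a=> u1, =a=> u2
  u1 = 0 | ∅
  u2 = c.((rec X. a.c.(X + 0) + a.0) + 0) | =c=> u3
  u3 = (rec X. a.c.(X + 0) + a.0) + 0 | =a=> u1, =a=> u2
Reachable graph of Q (3 states):
  v0 = rec X. a.c.(X + 0) | =a=> v1
  v1 = c.((rec X. a.c.(X + 0)) + 0) | =c=> v2
  v2 = (rec X. a.c.(X + 0)) + 0 | =a=> v1
Bisimilarity quotient blocks:
  B0 = {u0, u3}
  B1 = {u1}
  B2 = {u2}
  B3 = {v0, v2}
  B4 = {v1}
u0 ∈ B0, v0 ∈ B3 → different blocks

NO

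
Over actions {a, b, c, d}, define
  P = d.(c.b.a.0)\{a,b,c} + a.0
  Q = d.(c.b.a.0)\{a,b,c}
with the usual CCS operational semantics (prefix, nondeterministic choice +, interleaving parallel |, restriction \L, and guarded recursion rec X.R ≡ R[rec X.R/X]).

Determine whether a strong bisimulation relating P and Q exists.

LTS(P): 3 reachable states
  u0 = d.(c.b.a.0)\{a,b,c} + a.0 has moves --a--▸ u1, --d--▸ u2
  u1 = 0 has moves deadlocked
  u2 = (c.b.a.0)\{a,b,c} has moves deadlocked
LTS(Q): 2 reachable states
  v0 = d.(c.b.a.0)\{a,b,c} has moves --d--▸ v1
  v1 = (c.b.a.0)\{a,b,c} has moves deadlocked
Coarsest stable partition (strong bisimilarity classes):
  B0 = {u0}
  B1 = {u1, u2, v1}
  B2 = {v0}
u0 ∈ B0, v0 ∈ B2 → different blocks

NO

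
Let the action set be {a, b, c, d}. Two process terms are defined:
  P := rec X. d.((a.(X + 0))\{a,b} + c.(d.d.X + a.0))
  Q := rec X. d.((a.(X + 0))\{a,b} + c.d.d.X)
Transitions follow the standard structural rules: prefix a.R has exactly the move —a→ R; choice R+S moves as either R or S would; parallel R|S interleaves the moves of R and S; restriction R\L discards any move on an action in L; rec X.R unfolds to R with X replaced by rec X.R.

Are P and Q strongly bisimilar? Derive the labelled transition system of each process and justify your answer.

NO

LTS(P): 5 reachable states
  m0 = rec X. d.((a.(X + 0))\{a,b} + c.(d.d.X + a.0)) :: -d-> m1
  m1 = (a.((rec X. d.((a.(X + 0))\{a,b} + c.(d.d.X + a.0))) + 0))\{a,b} + c.(d.d.(rec X. d.((a.(X + 0))\{a,b} + c.(d.d.X + a.0))) + a.0) :: -c-> m2
  m2 = d.d.(rec X. d.((a.(X + 0))\{a,b} + c.(d.d.X + a.0))) + a.0 :: -a-> m3, -d-> m4
  m3 = 0 :: ∅
  m4 = d.(rec X. d.((a.(X + 0))\{a,b} + c.(d.d.X + a.0))) :: -d-> m0
LTS(Q): 4 reachable states
  n0 = rec X. d.((a.(X + 0))\{a,b} + c.d.d.X) :: -d-> n1
  n1 = (a.((rec X. d.((a.(X + 0))\{a,b} + c.d.d.X)) + 0))\{a,b} + c.d.d.(rec X. d.((a.(X + 0))\{a,b} + c.d.d.X)) :: -c-> n2
  n2 = d.d.(rec X. d.((a.(X + 0))\{a,b} + c.d.d.X)) :: -d-> n3
  n3 = d.(rec X. d.((a.(X + 0))\{a,b} + c.d.d.X)) :: -d-> n0
Partition-refinement fixed point:
  B0 = {m0}
  B1 = {m1}
  B2 = {m2}
  B3 = {m3}
  B4 = {m4}
  B5 = {n0}
  B6 = {n1}
  B7 = {n2}
  B8 = {n3}
m0 ∈ B0, n0 ∈ B5 → different blocks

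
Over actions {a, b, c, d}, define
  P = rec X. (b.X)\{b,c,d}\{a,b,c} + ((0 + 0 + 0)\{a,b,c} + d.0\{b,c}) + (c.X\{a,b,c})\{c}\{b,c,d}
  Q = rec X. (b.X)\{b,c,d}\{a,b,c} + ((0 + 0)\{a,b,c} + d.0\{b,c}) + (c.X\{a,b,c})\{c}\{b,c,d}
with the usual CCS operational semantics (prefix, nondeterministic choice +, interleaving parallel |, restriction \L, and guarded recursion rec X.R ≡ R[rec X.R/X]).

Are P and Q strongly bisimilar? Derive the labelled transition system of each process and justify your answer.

P's transition system — 2 states:
  p0 = rec X. (b.X)\{b,c,d}\{a,b,c} + ((0 + 0 + 0)\{a,b,c} + d.0\{b,c}) + (c.X\{a,b,c})\{c}\{b,c,d} → --d--▸ p1
  p1 = 0\{b,c} → (no moves)
Q's transition system — 2 states:
  q0 = rec X. (b.X)\{b,c,d}\{a,b,c} + ((0 + 0)\{a,b,c} + d.0\{b,c}) + (c.X\{a,b,c})\{c}\{b,c,d} → --d--▸ q1
  q1 = 0\{b,c} → (no moves)
Partition-refinement fixed point:
  B0 = {p0, q0}
  B1 = {p1, q1}
p0 ∈ B0, q0 ∈ B0 → same block

bisimilar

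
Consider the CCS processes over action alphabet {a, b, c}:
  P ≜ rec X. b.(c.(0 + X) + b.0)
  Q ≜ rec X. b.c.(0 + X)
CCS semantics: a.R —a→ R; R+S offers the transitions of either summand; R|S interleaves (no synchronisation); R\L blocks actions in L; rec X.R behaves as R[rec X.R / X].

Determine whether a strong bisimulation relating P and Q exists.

LTS(P): 4 reachable states
  s0 = rec X. b.(c.(0 + X) + b.0) → =b=> s1
  s1 = c.(0 + (rec X. b.(c.(0 + X) + b.0))) + b.0 → =b=> s2, =c=> s3
  s2 = 0 → deadlocked
  s3 = 0 + (rec X. b.(c.(0 + X) + b.0)) → =b=> s1
LTS(Q): 3 reachable states
  t0 = rec X. b.c.(0 + X) → =b=> t1
  t1 = c.(0 + (rec X. b.c.(0 + X))) → =c=> t2
  t2 = 0 + (rec X. b.c.(0 + X)) → =b=> t1
Bisimilarity quotient blocks:
  B0 = {s0, s3}
  B1 = {s1}
  B2 = {s2}
  B3 = {t0, t2}
  B4 = {t1}
s0 ∈ B0, t0 ∈ B3 → different blocks

P ≁ Q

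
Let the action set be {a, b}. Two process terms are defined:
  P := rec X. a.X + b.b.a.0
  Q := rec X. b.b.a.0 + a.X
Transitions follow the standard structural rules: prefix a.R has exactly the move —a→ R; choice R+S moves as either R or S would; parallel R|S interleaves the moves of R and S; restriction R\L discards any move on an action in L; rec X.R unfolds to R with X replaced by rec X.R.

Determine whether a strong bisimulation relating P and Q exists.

bisimilar

Reachable graph of P (4 states):
  m0 = rec X. a.X + b.b.a.0 has moves —a→ m0, —b→ m1
  m1 = b.a.0 has moves —b→ m2
  m2 = a.0 has moves —a→ m3
  m3 = 0 has moves ·
Reachable graph of Q (4 states):
  n0 = rec X. b.b.a.0 + a.X has moves —a→ n0, —b→ n1
  n1 = b.a.0 has moves —b→ n2
  n2 = a.0 has moves —a→ n3
  n3 = 0 has moves ·
Coarsest stable partition (strong bisimilarity classes):
  B0 = {m0, n0}
  B1 = {m1, n1}
  B2 = {m2, n2}
  B3 = {m3, n3}
m0 ∈ B0, n0 ∈ B0 → same block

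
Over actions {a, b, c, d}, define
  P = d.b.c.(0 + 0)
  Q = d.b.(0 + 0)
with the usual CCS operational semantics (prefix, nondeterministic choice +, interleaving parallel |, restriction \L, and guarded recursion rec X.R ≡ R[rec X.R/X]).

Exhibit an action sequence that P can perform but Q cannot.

LTS(P): 4 reachable states
  p0 = d.b.c.(0 + 0) has moves —d→ p1
  p1 = b.c.(0 + 0) has moves —b→ p2
  p2 = c.(0 + 0) has moves —c→ p3
  p3 = 0 + 0 has moves deadlocked
LTS(Q): 3 reachable states
  q0 = d.b.(0 + 0) has moves —d→ q1
  q1 = b.(0 + 0) has moves —b→ q2
  q2 = 0 + 0 has moves deadlocked
Trace ⟨dbc⟩ through P, begin at {p0}:
  step 1 (d): {p1}
  step 2 (b): {p2}
  step 3 (c): {p3}
  P completes σ.
Trace ⟨dbc⟩ through Q, begin at {q0}:
  step 1 (d): {q1}
  step 2 (b): {q2}
  step 3 (c): ∅ (Q stuck)

dbc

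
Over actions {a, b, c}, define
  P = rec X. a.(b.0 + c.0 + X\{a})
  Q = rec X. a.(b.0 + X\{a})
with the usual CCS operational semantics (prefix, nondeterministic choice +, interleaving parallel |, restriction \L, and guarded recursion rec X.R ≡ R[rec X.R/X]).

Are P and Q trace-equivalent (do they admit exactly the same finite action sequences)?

NO — witness ⟨ac⟩

Reachable graph of P (3 states):
  s0 = rec X. a.(b.0 + c.0 + X\{a}) → —a→ s1
  s1 = b.0 + c.0 + (rec X. a.(b.0 + c.0 + X\{a}))\{a} → —b→ s2, —c→ s2
  s2 = 0 → ∅
Reachable graph of Q (3 states):
  t0 = rec X. a.(b.0 + X\{a}) → —a→ t1
  t1 = b.0 + (rec X. a.(b.0 + X\{a}))\{a} → —b→ t2
  t2 = 0 → ∅
Executing ac from P (initial set {s0}):
  after a @ step 1: {s1}
  after c @ step 2: {s2}
  ✓ P
Executing ac from Q (initial set {t0}):
  after a @ step 1: {t1}
  after c @ step 2: ∅  — Q cannot continue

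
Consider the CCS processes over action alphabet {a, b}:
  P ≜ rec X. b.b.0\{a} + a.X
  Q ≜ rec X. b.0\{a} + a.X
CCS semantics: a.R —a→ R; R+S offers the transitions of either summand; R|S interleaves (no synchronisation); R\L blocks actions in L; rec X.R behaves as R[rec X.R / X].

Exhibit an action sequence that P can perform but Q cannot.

bb

LTS(P): 3 reachable states
  p0 = rec X. b.b.0\{a} + a.X ⊢ ··a··> p0, ··b··> p1
  p1 = b.0\{a} ⊢ ··b··> p2
  p2 = 0\{a} ⊢ ·
LTS(Q): 2 reachable states
  q0 = rec X. b.0\{a} + a.X ⊢ ··a··> q0, ··b··> q1
  q1 = 0\{a} ⊢ ·
Executing bb from P (initial set {p0}):
  step 1 (b): {p1}
  step 2 (b): {p2}
  P completes σ.
Executing bb from Q (initial set {q0}):
  step 1 (b): {q1}
  step 2 (b): no successor for Q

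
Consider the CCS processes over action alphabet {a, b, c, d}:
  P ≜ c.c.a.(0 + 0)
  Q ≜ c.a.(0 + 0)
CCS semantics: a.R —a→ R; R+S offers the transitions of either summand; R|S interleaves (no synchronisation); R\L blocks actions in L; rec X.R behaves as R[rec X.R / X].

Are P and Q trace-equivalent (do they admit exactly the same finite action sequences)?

LTS(P): 4 reachable states
  u0 = c.c.a.(0 + 0) ⊢ -c-> u1
  u1 = c.a.(0 + 0) ⊢ -c-> u2
  u2 = a.(0 + 0) ⊢ -a-> u3
  u3 = 0 + 0 ⊢ stopped
LTS(Q): 3 reachable states
  v0 = c.a.(0 + 0) ⊢ -c-> v1
  v1 = a.(0 + 0) ⊢ -a-> v2
  v2 = 0 + 0 ⊢ stopped
Run σ = ⟨cc⟩ on P: start {u0}
  step 1 (c): {u1}
  step 2 (c): {u2}
  — P admits the full trace.
Run σ = ⟨cc⟩ on Q: start {v0}
  step 1 (c): {v1}
  step 2 (c): no successor for Q

trace-distinct — witness ⟨cc⟩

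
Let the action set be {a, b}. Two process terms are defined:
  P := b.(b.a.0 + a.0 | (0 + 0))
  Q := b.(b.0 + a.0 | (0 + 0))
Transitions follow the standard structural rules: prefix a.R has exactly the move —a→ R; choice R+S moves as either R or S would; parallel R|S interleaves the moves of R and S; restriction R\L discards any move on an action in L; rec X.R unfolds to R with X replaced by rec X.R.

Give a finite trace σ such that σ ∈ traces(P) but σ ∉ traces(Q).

P's transition system — 5 states:
  u0 = b.(b.a.0 + a.0 | (0 + 0)) → —b→ u1
  u1 = b.a.0 + a.0 | (0 + 0) → —a→ u2, —b→ u3
  u2 = 0 | (0 + 0) → ∅
  u3 = a.0 → —a→ u4
  u4 = 0 → ∅
Q's transition system — 4 states:
  v0 = b.(b.0 + a.0 | (0 + 0)) → —b→ v1
  v1 = b.0 + a.0 | (0 + 0) → —a→ v2, —b→ v3
  v2 = 0 | (0 + 0) → ∅
  v3 = 0 → ∅
Executing bba from P (initial set {u0}):
  [1] b ⇒ {u1}
  [2] b ⇒ {u3}
  [3] a ⇒ {u4}
  P completes σ.
Executing bba from Q (initial set {v0}):
  [1] b ⇒ {v1}
  [2] b ⇒ {v3}
  [3] a ⇒ ∅  — Q cannot continue

bba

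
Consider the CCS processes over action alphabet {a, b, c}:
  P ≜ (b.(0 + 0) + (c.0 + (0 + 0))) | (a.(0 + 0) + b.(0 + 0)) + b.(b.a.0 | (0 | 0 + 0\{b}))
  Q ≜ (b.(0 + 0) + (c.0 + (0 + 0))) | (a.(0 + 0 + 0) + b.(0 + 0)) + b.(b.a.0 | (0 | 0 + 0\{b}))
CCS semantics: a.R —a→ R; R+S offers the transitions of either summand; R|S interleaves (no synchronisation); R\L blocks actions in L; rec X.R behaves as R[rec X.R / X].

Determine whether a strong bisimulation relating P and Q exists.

LTS(P): 9 reachable states
  p0 = (b.(0 + 0) + (c.0 + (0 + 0))) | (a.(0 + 0) + b.(0 + 0)) + b.(b.a.0 | (0 | 0 + 0\{b})) has moves --a--▸ p1, --b--▸ p1, --b--▸ p2, --b--▸ p3, --c--▸ p4
  p1 = (b.(0 + 0) + (c.0 + (0 + 0))) | (0 + 0) has moves --b--▸ p5, --c--▸ p6
  p2 = (0 + 0) | (a.(0 + 0) + b.(0 + 0)) has moves --a--▸ p5, --b--▸ p5
  p3 = b.a.0 | (0 | 0 + 0\{b}) has moves --b--▸ p7
  p4 = 0 | (a.(0 + 0) + b.(0 + 0)) has moves --a--▸ p6, --b--▸ p6
  p5 = (0 + 0) | (0 + 0) has moves (no moves)
  p6 = 0 | (0 + 0) has moves (no moves)
  p7 = a.0 | (0 | 0 + 0\{b}) has moves --a--▸ p8
  p8 = 0 | (0 | 0 + 0\{b}) has moves (no moves)
LTS(Q): 12 reachable states
  q0 = (b.(0 + 0) + (c.0 + (0 + 0))) | (a.(0 + 0 + 0) + b.(0 + 0)) + b.(b.a.0 | (0 | 0 + 0\{b})) has moves --a--▸ q1, --b--▸ q2, --b--▸ q3, --b--▸ q4, --c--▸ q5
  q1 = (b.(0 + 0) + (c.0 + (0 + 0))) | (0 + 0 + 0) has moves --b--▸ q6, --c--▸ q7
  q2 = (0 + 0) | (a.(0 + 0 + 0) + b.(0 + 0)) has moves --a--▸ q6, --b--▸ q8
  q3 = (b.(0 + 0) + (c.0 + (0 + 0))) | (0 + 0) has moves --b--▸ q8, --c--▸ q9
  q4 = b.a.0 | (0 | 0 + 0\{b}) has moves --b--▸ q10
  q5 = 0 | (a.(0 + 0 + 0) + b.(0 + 0)) has moves --a--▸ q7, --b--▸ q9
  q6 = (0 + 0) | (0 + 0 + 0) has moves (no moves)
  q7 = 0 | (0 + 0 + 0) has moves (no moves)
  q8 = (0 + 0) | (0 + 0) has moves (no moves)
  q9 = 0 | (0 + 0) has moves (no moves)
  q10 = a.0 | (0 | 0 + 0\{b}) has moves --a--▸ q11
  q11 = 0 | (0 | 0 + 0\{b}) has moves (no moves)
Bisimilarity quotient blocks:
  B0 = {p0, q0}
  B1 = {p2, p4, q2, q5}
  B2 = {p5, p6, p8, q11, q6, q7, q8, q9}
  B3 = {p3, q4}
  B4 = {p7, q10}
  B5 = {p1, q1, q3}
p0 ∈ B0, q0 ∈ B0 → same block

bisimilar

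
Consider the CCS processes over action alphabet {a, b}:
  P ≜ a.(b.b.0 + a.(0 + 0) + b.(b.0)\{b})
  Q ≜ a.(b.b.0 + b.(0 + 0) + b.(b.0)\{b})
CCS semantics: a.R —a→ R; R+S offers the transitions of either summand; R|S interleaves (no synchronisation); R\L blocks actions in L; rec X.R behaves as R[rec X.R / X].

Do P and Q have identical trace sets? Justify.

Reachable graph of P (6 states):
  p0 = a.(b.b.0 + a.(0 + 0) + b.(b.0)\{b}) has moves ··a··> p1
  p1 = b.b.0 + a.(0 + 0) + b.(b.0)\{b} has moves ··a··> p2, ··b··> p3, ··b··> p4
  p2 = 0 + 0 has moves deadlocked
  p3 = (b.0)\{b} has moves deadlocked
  p4 = b.0 has moves ··b··> p5
  p5 = 0 has moves deadlocked
Reachable graph of Q (6 states):
  q0 = a.(b.b.0 + b.(0 + 0) + b.(b.0)\{b}) has moves ··a··> q1
  q1 = b.b.0 + b.(0 + 0) + b.(b.0)\{b} has moves ··b··> q2, ··b··> q3, ··b··> q4
  q2 = (b.0)\{b} has moves deadlocked
  q3 = 0 + 0 has moves deadlocked
  q4 = b.0 has moves ··b··> q5
  q5 = 0 has moves deadlocked
Trace ⟨aa⟩ through P, begin at {p0}:
  after a @ step 1: {p1}
  after a @ step 2: {p2}
  ✓ P
Trace ⟨aa⟩ through Q, begin at {q0}:
  after a @ step 1: {q1}
  after a @ step 2: no successor for Q

NO — witness ⟨aa⟩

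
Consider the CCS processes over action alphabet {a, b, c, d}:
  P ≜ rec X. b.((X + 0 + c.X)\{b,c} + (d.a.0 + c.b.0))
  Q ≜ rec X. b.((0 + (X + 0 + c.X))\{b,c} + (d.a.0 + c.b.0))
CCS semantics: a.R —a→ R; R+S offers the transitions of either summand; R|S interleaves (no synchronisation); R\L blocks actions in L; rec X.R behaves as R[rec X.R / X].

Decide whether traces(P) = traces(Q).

P's transition system — 5 states:
  p0 = rec X. b.((X + 0 + c.X)\{b,c} + (d.a.0 + c.b.0)) → =b=> p1
  p1 = ((rec X. b.((X + 0 + c.X)\{b,c} + (d.a.0 + c.b.0))) + 0 + c.(rec X. b.((X + 0 + c.X)\{b,c} + (d.a.0 + c.b.0))))\{b,c} + (d.a.0 + c.b.0) → =c=> p2, =d=> p3
  p2 = b.0 → =b=> p4
  p3 = a.0 → =a=> p4
  p4 = 0 → (no moves)
Q's transition system — 5 states:
  q0 = rec X. b.((0 + (X + 0 + c.X))\{b,c} + (d.a.0 + c.b.0)) → =b=> q1
  q1 = (0 + ((rec X. b.((0 + (X + 0 + c.X))\{b,c} + (d.a.0 + c.b.0))) + 0 + c.(rec X. b.((0 + (X + 0 + c.X))\{b,c} + (d.a.0 + c.b.0)))))\{b,c} + (d.a.0 + c.b.0) → =c=> q2, =d=> q3
  q2 = b.0 → =b=> q4
  q3 = a.0 → =a=> q4
  q4 = 0 → (no moves)
Bisimilarity quotient blocks:
  B0 = {p0, q0}
  B1 = {p1, q1}
  B2 = {p3, q3}
  B3 = {p4, q4}
  B4 = {p2, q2}
p0 ∈ B0, q0 ∈ B0 → same block
Bisimilar ⇒ trace-equivalent.

trace-equivalent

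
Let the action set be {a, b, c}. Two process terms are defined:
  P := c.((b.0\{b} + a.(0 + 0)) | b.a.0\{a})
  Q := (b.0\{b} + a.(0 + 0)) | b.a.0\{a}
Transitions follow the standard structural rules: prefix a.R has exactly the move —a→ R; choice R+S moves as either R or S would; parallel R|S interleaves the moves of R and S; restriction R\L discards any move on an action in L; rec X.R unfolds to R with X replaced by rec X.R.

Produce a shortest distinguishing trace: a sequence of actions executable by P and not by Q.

P's transition system — 10 states:
  s0 = c.((b.0\{b} + a.(0 + 0)) | b.a.0\{a}) → -c-> s1
  s1 = (b.0\{b} + a.(0 + 0)) | b.a.0\{a} → -a-> s2, -b-> s3, -b-> s4
  s2 = (0 + 0) | b.a.0\{a} → -b-> s5
  s3 = (b.0\{b} + a.(0 + 0)) | a.0\{a} → -a-> s5, -a-> s6, -b-> s7
  s4 = 0\{b} | b.a.0\{a} → -b-> s7
  s5 = (0 + 0) | a.0\{a} → -a-> s8
  s6 = (b.0\{b} + a.(0 + 0)) | 0\{a} → -a-> s8, -b-> s9
  s7 = 0\{b} | a.0\{a} → -a-> s9
  s8 = (0 + 0) | 0\{a} → stopped
  s9 = 0\{b} | 0\{a} → stopped
Q's transition system — 9 states:
  t0 = (b.0\{b} + a.(0 + 0)) | b.a.0\{a} → -a-> t1, -b-> t2, -b-> t3
  t1 = (0 + 0) | b.a.0\{a} → -b-> t4
  t2 = (b.0\{b} + a.(0 + 0)) | a.0\{a} → -a-> t4, -a-> t5, -b-> t6
  t3 = 0\{b} | b.a.0\{a} → -b-> t6
  t4 = (0 + 0) | a.0\{a} → -a-> t7
  t5 = (b.0\{b} + a.(0 + 0)) | 0\{a} → -a-> t7, -b-> t8
  t6 = 0\{b} | a.0\{a} → -a-> t8
  t7 = (0 + 0) | 0\{a} → stopped
  t8 = 0\{b} | 0\{a} → stopped
Run σ = ⟨c⟩ on P: start {s0}
  step 1 (c): {s1}
  — P admits the full trace.
Run σ = ⟨c⟩ on Q: start {t0}
  step 1 (c): ∅  — Q cannot continue

c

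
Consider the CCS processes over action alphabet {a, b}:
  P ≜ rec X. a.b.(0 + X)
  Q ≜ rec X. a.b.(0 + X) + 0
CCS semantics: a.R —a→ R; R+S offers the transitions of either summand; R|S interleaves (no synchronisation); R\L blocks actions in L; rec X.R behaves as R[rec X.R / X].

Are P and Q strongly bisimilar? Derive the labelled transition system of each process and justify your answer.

LTS(P): 3 reachable states
  m0 = rec X. a.b.(0 + X) | -a-> m1
  m1 = b.(0 + (rec X. a.b.(0 + X))) | -b-> m2
  m2 = 0 + (rec X. a.b.(0 + X)) | -a-> m1
LTS(Q): 3 reachable states
  n0 = rec X. a.b.(0 + X) + 0 | -a-> n1
  n1 = b.(0 + (rec X. a.b.(0 + X) + 0)) | -b-> n2
  n2 = 0 + (rec X. a.b.(0 + X) + 0) | -a-> n1
Bisimilarity quotient blocks:
  B0 = {m0, m2, n0, n2}
  B1 = {m1, n1}
m0 ∈ B0, n0 ∈ B0 → same block

P ~ Q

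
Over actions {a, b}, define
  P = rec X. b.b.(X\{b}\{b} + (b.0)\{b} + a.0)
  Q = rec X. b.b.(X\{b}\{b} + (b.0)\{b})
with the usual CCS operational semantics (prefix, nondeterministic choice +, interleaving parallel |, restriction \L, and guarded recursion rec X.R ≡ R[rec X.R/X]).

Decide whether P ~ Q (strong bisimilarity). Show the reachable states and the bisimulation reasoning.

Reachable graph of P (4 states):
  m0 = rec X. b.b.(X\{b}\{b} + (b.0)\{b} + a.0) | -b-> m1
  m1 = b.((rec X. b.b.(X\{b}\{b} + (b.0)\{b} + a.0))\{b}\{b} + (b.0)\{b} + a.0) | -b-> m2
  m2 = (rec X. b.b.(X\{b}\{b} + (b.0)\{b} + a.0))\{b}\{b} + (b.0)\{b} + a.0 | -a-> m3
  m3 = 0 | (no moves)
Reachable graph of Q (3 states):
  n0 = rec X. b.b.(X\{b}\{b} + (b.0)\{b}) | -b-> n1
  n1 = b.((rec X. b.b.(X\{b}\{b} + (b.0)\{b}))\{b}\{b} + (b.0)\{b}) | -b-> n2
  n2 = (rec X. b.b.(X\{b}\{b} + (b.0)\{b}))\{b}\{b} + (b.0)\{b} | (no moves)
Coarsest stable partition (strong bisimilarity classes):
  B0 = {m0}
  B1 = {m1}
  B2 = {m2}
  B3 = {m3, n2}
  B4 = {n0}
  B5 = {n1}
m0 ∈ B0, n0 ∈ B4 → different blocks

not bisimilar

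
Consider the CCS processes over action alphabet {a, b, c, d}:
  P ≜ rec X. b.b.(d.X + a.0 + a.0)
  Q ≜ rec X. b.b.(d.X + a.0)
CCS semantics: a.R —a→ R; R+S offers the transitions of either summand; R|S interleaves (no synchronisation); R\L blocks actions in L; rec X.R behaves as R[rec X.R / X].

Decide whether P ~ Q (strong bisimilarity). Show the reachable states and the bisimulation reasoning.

Reachable graph of P (4 states):
  u0 = rec X. b.b.(d.X + a.0 + a.0) → -b-> u1
  u1 = b.(d.(rec X. b.b.(d.X + a.0 + a.0)) + a.0 + a.0) → -b-> u2
  u2 = d.(rec X. b.b.(d.X + a.0 + a.0)) + a.0 + a.0 → -a-> u3, -d-> u0
  u3 = 0 → deadlocked
Reachable graph of Q (4 states):
  v0 = rec X. b.b.(d.X + a.0) → -b-> v1
  v1 = b.(d.(rec X. b.b.(d.X + a.0)) + a.0) → -b-> v2
  v2 = d.(rec X. b.b.(d.X + a.0)) + a.0 → -a-> v3, -d-> v0
  v3 = 0 → deadlocked
Partition-refinement fixed point:
  B0 = {u0, v0}
  B1 = {u1, v1}
  B2 = {u2, v2}
  B3 = {u3, v3}
u0 ∈ B0, v0 ∈ B0 → same block

P ~ Q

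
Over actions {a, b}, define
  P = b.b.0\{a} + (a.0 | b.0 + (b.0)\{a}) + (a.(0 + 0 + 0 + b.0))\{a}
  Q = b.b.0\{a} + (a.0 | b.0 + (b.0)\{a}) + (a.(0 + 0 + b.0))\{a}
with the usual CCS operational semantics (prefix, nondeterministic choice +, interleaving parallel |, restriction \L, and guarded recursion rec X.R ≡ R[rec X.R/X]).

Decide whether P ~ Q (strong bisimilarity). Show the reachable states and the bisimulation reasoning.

bisimilar

LTS(P): 6 reachable states
  s0 = b.b.0\{a} + (a.0 | b.0 + (b.0)\{a}) + (a.(0 + 0 + 0 + b.0))\{a} | —a→ s1, —b→ s2, —b→ s3, —b→ s4
  s1 = 0 | b.0 | —b→ s5
  s2 = 0\{a} | ∅
  s3 = a.0 | 0 | —a→ s5
  s4 = b.0\{a} | —b→ s2
  s5 = 0 | 0 | ∅
LTS(Q): 6 reachable states
  t0 = b.b.0\{a} + (a.0 | b.0 + (b.0)\{a}) + (a.(0 + 0 + b.0))\{a} | —a→ t1, —b→ t2, —b→ t3, —b→ t4
  t1 = 0 | b.0 | —b→ t5
  t2 = 0\{a} | ∅
  t3 = a.0 | 0 | —a→ t5
  t4 = b.0\{a} | —b→ t2
  t5 = 0 | 0 | ∅
Coarsest stable partition (strong bisimilarity classes):
  B0 = {s0, t0}
  B1 = {s2, s5, t2, t5}
  B2 = {s1, s4, t1, t4}
  B3 = {s3, t3}
s0 ∈ B0, t0 ∈ B0 → same block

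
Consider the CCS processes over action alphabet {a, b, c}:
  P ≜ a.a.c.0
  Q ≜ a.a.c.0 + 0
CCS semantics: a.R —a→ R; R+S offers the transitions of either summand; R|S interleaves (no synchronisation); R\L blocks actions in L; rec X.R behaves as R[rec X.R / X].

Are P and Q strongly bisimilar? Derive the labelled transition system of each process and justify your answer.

bisimilar

LTS(P): 4 reachable states
  u0 = a.a.c.0 has moves =a=> u1
  u1 = a.c.0 has moves =a=> u2
  u2 = c.0 has moves =c=> u3
  u3 = 0 has moves ∅
LTS(Q): 4 reachable states
  v0 = a.a.c.0 + 0 has moves =a=> v1
  v1 = a.c.0 has moves =a=> v2
  v2 = c.0 has moves =c=> v3
  v3 = 0 has moves ∅
Coarsest stable partition (strong bisimilarity classes):
  B0 = {u0, v0}
  B1 = {u1, v1}
  B2 = {u2, v2}
  B3 = {u3, v3}
u0 ∈ B0, v0 ∈ B0 → same block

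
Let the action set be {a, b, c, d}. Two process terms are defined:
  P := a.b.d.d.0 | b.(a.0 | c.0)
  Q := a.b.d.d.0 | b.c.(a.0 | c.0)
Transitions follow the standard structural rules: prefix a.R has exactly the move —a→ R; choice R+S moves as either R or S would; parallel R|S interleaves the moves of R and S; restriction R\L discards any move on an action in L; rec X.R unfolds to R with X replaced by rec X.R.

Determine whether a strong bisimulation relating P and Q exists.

Reachable graph of P (25 states):
  s0 = a.b.d.d.0 | b.(a.0 | c.0) :: --a--▸ s1, --b--▸ s2
  s1 = b.d.d.0 | b.(a.0 | c.0) :: --b--▸ s3, --b--▸ s4
  s2 = a.b.d.d.0 | (a.0 | c.0) :: --a--▸ s3, --a--▸ s5, --c--▸ s6
  s3 = b.d.d.0 | (a.0 | c.0) :: --a--▸ s7, --b--▸ s8, --c--▸ s9
  s4 = d.d.0 | b.(a.0 | c.0) :: --b--▸ s8, --d--▸ s10
  s5 = a.b.d.d.0 | (0 | c.0) :: --a--▸ s7, --c--▸ s11
  s6 = a.b.d.d.0 | (a.0 | 0) :: --a--▸ s11, --a--▸ s9
  s7 = b.d.d.0 | (0 | c.0) :: --b--▸ s12, --c--▸ s13
  s8 = d.d.0 | (a.0 | c.0) :: --a--▸ s12, --c--▸ s14, --d--▸ s15
  s9 = b.d.d.0 | (a.0 | 0) :: --a--▸ s13, --b--▸ s14
  s10 = d.0 | b.(a.0 | c.0) :: --b--▸ s15, --d--▸ s16
  s11 = a.b.d.d.0 | (0 | 0) :: --a--▸ s13
  s12 = d.d.0 | (0 | c.0) :: --c--▸ s17, --d--▸ s18
  s13 = b.d.d.0 | (0 | 0) :: --b--▸ s17
  s14 = d.d.0 | (a.0 | 0) :: --a--▸ s17, --d--▸ s19
  s15 = d.0 | (a.0 | c.0) :: --a--▸ s18, --c--▸ s19, --d--▸ s20
  s16 = 0 | b.(a.0 | c.0) :: --b--▸ s20
  s17 = d.d.0 | (0 | 0) :: --d--▸ s21
  s18 = d.0 | (0 | c.0) :: --c--▸ s21, --d--▸ s22
  s19 = d.0 | (a.0 | 0) :: --a--▸ s21, --d--▸ s23
  s20 = 0 | (a.0 | c.0) :: --a--▸ s22, --c--▸ s23
  s21 = d.0 | (0 | 0) :: --d--▸ s24
  s22 = 0 | (0 | c.0) :: --c--▸ s24
  s23 = 0 | (a.0 | 0) :: --a--▸ s24
  s24 = 0 | (0 | 0) :: deadlocked
Reachable graph of Q (30 states):
  t0 = a.b.d.d.0 | b.c.(a.0 | c.0) :: --a--▸ t1, --b--▸ t2
  t1 = b.d.d.0 | b.c.(a.0 | c.0) :: --b--▸ t3, --b--▸ t4
  t2 = a.b.d.d.0 | c.(a.0 | c.0) :: --a--▸ t3, --c--▸ t5
  t3 = b.d.d.0 | c.(a.0 | c.0) :: --b--▸ t6, --c--▸ t7
  t4 = d.d.0 | b.c.(a.0 | c.0) :: --b--▸ t6, --d--▸ t8
  t5 = a.b.d.d.0 | (a.0 | c.0) :: --a--▸ t7, --a--▸ t9, --c--▸ t10
  t6 = d.d.0 | c.(a.0 | c.0) :: --c--▸ t11, --d--▸ t12
  t7 = b.d.d.0 | (a.0 | c.0) :: --a--▸ t13, --b--▸ t11, --c--▸ t14
  t8 = d.0 | b.c.(a.0 | c.0) :: --b--▸ t12, --d--▸ t15
  t9 = a.b.d.d.0 | (0 | c.0) :: --a--▸ t13, --c--▸ t16
  t10 = a.b.d.d.0 | (a.0 | 0) :: --a--▸ t14, --a--▸ t16
  t11 = d.d.0 | (a.0 | c.0) :: --a--▸ t17, --c--▸ t18, --d--▸ t19
  t12 = d.0 | c.(a.0 | c.0) :: --c--▸ t19, --d--▸ t20
  t13 = b.d.d.0 | (0 | c.0) :: --b--▸ t17, --c--▸ t21
  t14 = b.d.d.0 | (a.0 | 0) :: --a--▸ t21, --b--▸ t18
  t15 = 0 | b.c.(a.0 | c.0) :: --b--▸ t20
  t16 = a.b.d.d.0 | (0 | 0) :: --a--▸ t21
  t17 = d.d.0 | (0 | c.0) :: --c--▸ t22, --d--▸ t23
  t18 = d.d.0 | (a.0 | 0) :: --a--▸ t22, --d--▸ t24
  t19 = d.0 | (a.0 | c.0) :: --a--▸ t23, --c--▸ t24, --d--▸ t25
  t20 = 0 | c.(a.0 | c.0) :: --c--▸ t25
  t21 = b.d.d.0 | (0 | 0) :: --b--▸ t22
  t22 = d.d.0 | (0 | 0) :: --d--▸ t26
  t23 = d.0 | (0 | c.0) :: --c--▸ t26, --d--▸ t27
  t24 = d.0 | (a.0 | 0) :: --a--▸ t26, --d--▸ t28
  t25 = 0 | (a.0 | c.0) :: --a--▸ t27, --c--▸ t28
  t26 = d.0 | (0 | 0) :: --d--▸ t29
  t27 = 0 | (0 | c.0) :: --c--▸ t29
  t28 = 0 | (a.0 | 0) :: --a--▸ t29
  t29 = 0 | (0 | 0) :: deadlocked
Bisimilarity quotient blocks:
  B0 = {s0}
  B1 = {s2, t5}
  B2 = {s5, t9}
  B3 = {s11, t16}
  B4 = {s13, t21}
  B5 = {s17, t22}
  B6 = {s21, t26}
  B7 = {s24, t29}
  B8 = {s7, t13}
  B9 = {s12, t17}
  B10 = {s18, t23}
  B11 = {s22, t27}
  B12 = {s3, t7}
  B13 = {s8, t11}
  B14 = {s14, t18}
  B15 = {s19, t24}
  B16 = {s23, t28}
  B17 = {s15, t19}
  B18 = {s20, t25}
  B19 = {s9, t14}
  B20 = {s6, t10}
  B21 = {s1}
  B22 = {s4}
  B23 = {s10}
  B24 = {s16}
  B25 = {t0}
  B26 = {t2}
  B27 = {t3}
  B28 = {t6}
  B29 = {t12}
  B30 = {t20}
  B31 = {t1}
  B32 = {t4}
  B33 = {t8}
  B34 = {t15}
s0 ∈ B0, t0 ∈ B25 → different blocks

not bisimilar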